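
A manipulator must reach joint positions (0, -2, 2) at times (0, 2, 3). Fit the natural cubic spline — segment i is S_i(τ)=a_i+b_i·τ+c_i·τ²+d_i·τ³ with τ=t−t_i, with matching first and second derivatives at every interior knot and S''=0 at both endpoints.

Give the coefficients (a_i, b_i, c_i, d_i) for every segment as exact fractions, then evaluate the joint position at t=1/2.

Δ: Δ0=-1, Δ1=4
row 1: diag=6, rhs=30; c'=1/6, d'=5
back: M1=5
M: M0=0, M1=5, M2=0
seg 0: a=0, c=M0/2=0, d=(M1−M0)/(6·2)=5/12, b=Δ0−h0·(2M0+M1)/6=-8/3
seg 1: a=-2, c=M1/2=5/2, d=(M2−M1)/(6·1)=-5/6, b=Δ1−h1·(2M1+M2)/6=7/3
t_q=1/2 → seg 0, τ=1/2; S=0+-8/3·τ+0·τ²+5/12·τ³=-41/32

  seg 0: a=0 b=-8/3 c=0 d=5/12
  seg 1: a=-2 b=7/3 c=5/2 d=-5/6
S(1/2) = -41/32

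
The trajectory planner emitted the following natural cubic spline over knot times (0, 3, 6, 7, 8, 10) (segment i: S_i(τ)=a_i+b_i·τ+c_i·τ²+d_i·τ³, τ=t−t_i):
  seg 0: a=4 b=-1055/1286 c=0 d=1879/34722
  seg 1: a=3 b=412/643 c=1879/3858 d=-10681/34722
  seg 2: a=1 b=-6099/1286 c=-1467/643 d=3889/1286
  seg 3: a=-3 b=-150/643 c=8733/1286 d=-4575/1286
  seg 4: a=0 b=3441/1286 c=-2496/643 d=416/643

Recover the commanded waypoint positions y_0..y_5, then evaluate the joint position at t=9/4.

y_0 = S_0(0) = a_0 = 4
y_1 = S_1(0) = a_1 = 3
y_2 = S_2(0) = a_2 = 1
y_3 = S_3(0) = a_3 = -3
y_4 = S_4(0) = a_4 = 0
y_5 = S_4(2) = -5
t_q=9/4 is in segment 0 (τ=9/4); S_0(τ)=228029/82304

y_0=4 y_1=3 y_2=1 y_3=-3 y_4=0 y_5=-5
S(9/4) = 228029/82304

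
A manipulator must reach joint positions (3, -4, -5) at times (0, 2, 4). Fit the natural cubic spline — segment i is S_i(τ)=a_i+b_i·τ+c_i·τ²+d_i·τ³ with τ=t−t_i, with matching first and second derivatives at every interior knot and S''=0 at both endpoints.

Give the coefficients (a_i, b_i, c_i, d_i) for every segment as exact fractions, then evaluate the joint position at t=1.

Δ: Δ0=-7/2, Δ1=-1/2
row 1: diag=8, rhs=18; c'=1/4, d'=9/4
back: M1=9/4
M: M0=0, M1=9/4, M2=0
seg 0: a=3, c=M0/2=0, d=(M1−M0)/(6·2)=3/16, b=Δ0−h0·(2M0+M1)/6=-17/4
seg 1: a=-4, c=M1/2=9/8, d=(M2−M1)/(6·2)=-3/16, b=Δ1−h1·(2M1+M2)/6=-2
t_q=1 → seg 0, τ=1; S=3+-17/4·τ+0·τ²+3/16·τ³=-17/16

  seg 0: a=3 b=-17/4 c=0 d=3/16
  seg 1: a=-4 b=-2 c=9/8 d=-3/16
S(1) = -17/16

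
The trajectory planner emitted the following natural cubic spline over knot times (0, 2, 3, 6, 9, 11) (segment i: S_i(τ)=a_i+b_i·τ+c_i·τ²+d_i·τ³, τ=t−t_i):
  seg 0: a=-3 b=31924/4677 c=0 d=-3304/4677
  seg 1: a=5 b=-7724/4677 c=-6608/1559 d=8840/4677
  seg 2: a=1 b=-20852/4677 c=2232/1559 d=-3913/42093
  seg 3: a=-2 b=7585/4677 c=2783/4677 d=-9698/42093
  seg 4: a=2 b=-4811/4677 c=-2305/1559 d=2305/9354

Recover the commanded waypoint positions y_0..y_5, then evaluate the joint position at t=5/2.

y_0 = S_0(0) = a_0 = -3
y_1 = S_1(0) = a_1 = 5
y_2 = S_2(0) = a_2 = 1
y_3 = S_3(0) = a_3 = -2
y_4 = S_4(0) = a_4 = 2
y_5 = S_4(2) = -4
t_q=5/2 is in segment 1 (τ=1/2); S_1(τ)=5224/1559

y_0=-3 y_1=5 y_2=1 y_3=-2 y_4=2 y_5=-4
S(5/2) = 5224/1559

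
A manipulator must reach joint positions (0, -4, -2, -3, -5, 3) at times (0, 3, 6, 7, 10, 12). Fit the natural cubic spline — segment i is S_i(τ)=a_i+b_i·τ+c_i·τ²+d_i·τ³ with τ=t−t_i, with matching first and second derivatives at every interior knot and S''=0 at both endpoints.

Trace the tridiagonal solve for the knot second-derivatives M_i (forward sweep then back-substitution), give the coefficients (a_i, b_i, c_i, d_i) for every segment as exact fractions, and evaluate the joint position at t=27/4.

  seg 0: a=0 b=-1377/673 c=0 d=1439/18171
  seg 1: a=-4 b=62/673 c=1439/2019 d=-3157/18171
  seg 2: a=-2 b=-217/673 c=-1718/2019 d=350/2019
  seg 3: a=-3 b=-3037/2019 c=-668/2019 d=3695/18171
  seg 4: a=-5 b=4040/2019 c=1009/673 d=-1009/4038
S(27/4) = -57013/21536

Δ: Δ0=-4/3, Δ1=2/3, Δ2=-1, Δ3=-2/3, Δ4=4
row 1: diag=12, rhs=12; c'=1/4, d'=1
row 2: denom=8−3·1/4=29/4; d'=(-10−3·1)/(29/4)=-52/29
row 3: denom=8−1·4/29=228/29; d'=(2−1·-52/29)/(228/29)=55/114
row 4: denom=10−3·29/76=673/76; d'=(28−3·55/114)/(673/76)=2018/673
back: M4=2018/673
back: M3=55/114−29/76·2018/673=-1336/2019
back: M2=-52/29−4/29·-1336/2019=-3436/2019
back: M1=1−1/4·-3436/2019=2878/2019
M: M0=0, M1=2878/2019, M2=-3436/2019, M3=-1336/2019, M4=2018/673, M5=0
seg 0: a=0, c=M0/2=0, d=(M1−M0)/(6·3)=1439/18171, b=Δ0−h0·(2M0+M1)/6=-1377/673
seg 1: a=-4, c=M1/2=1439/2019, d=(M2−M1)/(6·3)=-3157/18171, b=Δ1−h1·(2M1+M2)/6=62/673
seg 2: a=-2, c=M2/2=-1718/2019, d=(M3−M2)/(6·1)=350/2019, b=Δ2−h2·(2M2+M3)/6=-217/673
seg 3: a=-3, c=M3/2=-668/2019, d=(M4−M3)/(6·3)=3695/18171, b=Δ3−h3·(2M3+M4)/6=-3037/2019
seg 4: a=-5, c=M4/2=1009/673, d=(M5−M4)/(6·2)=-1009/4038, b=Δ4−h4·(2M4+M5)/6=4040/2019
t_q=27/4 → seg 2, τ=3/4; S=-2+-217/673·τ+-1718/2019·τ²+350/2019·τ³=-57013/21536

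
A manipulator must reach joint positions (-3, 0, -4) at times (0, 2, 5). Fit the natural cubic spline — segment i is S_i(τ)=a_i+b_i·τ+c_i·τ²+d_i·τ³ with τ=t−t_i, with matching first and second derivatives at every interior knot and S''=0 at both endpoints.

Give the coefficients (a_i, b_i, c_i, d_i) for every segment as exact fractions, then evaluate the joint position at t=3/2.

  seg 0: a=-3 b=31/15 c=0 d=-17/120
  seg 1: a=0 b=11/30 c=-17/20 d=17/180
S(3/2) = -121/320

Δ: Δ0=3/2, Δ1=-4/3
row 1: diag=10, rhs=-17; c'=3/10, d'=-17/10
back: M1=-17/10
M: M0=0, M1=-17/10, M2=0
seg 0: a=-3, c=M0/2=0, d=(M1−M0)/(6·2)=-17/120, b=Δ0−h0·(2M0+M1)/6=31/15
seg 1: a=0, c=M1/2=-17/20, d=(M2−M1)/(6·3)=17/180, b=Δ1−h1·(2M1+M2)/6=11/30
t_q=3/2 → seg 0, τ=3/2; S=-3+31/15·τ+0·τ²+-17/120·τ³=-121/320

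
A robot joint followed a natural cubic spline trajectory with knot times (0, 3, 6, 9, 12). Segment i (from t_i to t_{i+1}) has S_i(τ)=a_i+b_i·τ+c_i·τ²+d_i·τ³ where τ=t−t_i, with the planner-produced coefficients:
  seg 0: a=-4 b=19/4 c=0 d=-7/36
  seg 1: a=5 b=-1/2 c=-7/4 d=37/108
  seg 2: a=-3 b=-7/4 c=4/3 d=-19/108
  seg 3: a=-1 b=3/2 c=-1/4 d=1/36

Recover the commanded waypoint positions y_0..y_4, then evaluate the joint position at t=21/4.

y_0 = S_0(0) = a_0 = -4
y_1 = S_1(0) = a_1 = 5
y_2 = S_2(0) = a_2 = -3
y_3 = S_3(0) = a_3 = -1
y_4 = S_3(3) = 2
t_q=21/4 is in segment 1 (τ=9/4); S_1(τ)=-277/256

y_0=-4 y_1=5 y_2=-3 y_3=-1 y_4=2
S(21/4) = -277/256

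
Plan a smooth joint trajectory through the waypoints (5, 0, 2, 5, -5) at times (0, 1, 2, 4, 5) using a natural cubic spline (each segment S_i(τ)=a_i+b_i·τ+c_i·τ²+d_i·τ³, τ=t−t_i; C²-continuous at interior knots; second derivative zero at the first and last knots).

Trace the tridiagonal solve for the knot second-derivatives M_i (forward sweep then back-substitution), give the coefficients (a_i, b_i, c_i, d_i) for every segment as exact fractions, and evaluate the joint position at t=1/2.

Δ: Δ0=-5, Δ1=2, Δ2=3/2, Δ3=-10
row 1: diag=4, rhs=42; c'=1/4, d'=21/2
row 2: denom=6−1·1/4=23/4; d'=(-3−1·21/2)/(23/4)=-54/23
row 3: denom=6−2·8/23=122/23; d'=(-69−2·-54/23)/(122/23)=-1479/122
back: M3=-1479/122
back: M2=-54/23−8/23·-1479/122=114/61
back: M1=21/2−1/4·114/61=612/61
M: M0=0, M1=612/61, M2=114/61, M3=-1479/122, M4=0
seg 0: a=5, c=M0/2=0, d=(M1−M0)/(6·1)=102/61, b=Δ0−h0·(2M0+M1)/6=-407/61
seg 1: a=0, c=M1/2=306/61, d=(M2−M1)/(6·1)=-83/61, b=Δ1−h1·(2M1+M2)/6=-101/61
seg 2: a=2, c=M2/2=57/61, d=(M3−M2)/(6·2)=-569/488, b=Δ2−h2·(2M2+M3)/6=262/61
seg 3: a=5, c=M3/2=-1479/244, d=(M4−M3)/(6·1)=493/244, b=Δ3−h3·(2M3+M4)/6=-727/122
t_q=1/2 → seg 0, τ=1/2; S=5+-407/61·τ+0·τ²+102/61·τ³=457/244

  seg 0: a=5 b=-407/61 c=0 d=102/61
  seg 1: a=0 b=-101/61 c=306/61 d=-83/61
  seg 2: a=2 b=262/61 c=57/61 d=-569/488
  seg 3: a=5 b=-727/122 c=-1479/244 d=493/244
S(1/2) = 457/244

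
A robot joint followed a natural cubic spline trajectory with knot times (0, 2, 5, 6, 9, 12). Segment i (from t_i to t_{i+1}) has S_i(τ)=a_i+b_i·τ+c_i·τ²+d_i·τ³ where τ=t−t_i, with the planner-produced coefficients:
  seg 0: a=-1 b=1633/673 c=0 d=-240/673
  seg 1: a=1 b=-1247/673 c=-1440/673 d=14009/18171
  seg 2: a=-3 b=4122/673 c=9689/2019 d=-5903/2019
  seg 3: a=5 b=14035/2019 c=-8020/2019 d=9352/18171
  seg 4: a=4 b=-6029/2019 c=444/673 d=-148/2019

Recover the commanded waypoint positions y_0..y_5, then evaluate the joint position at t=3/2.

y_0 = S_0(0) = a_0 = -1
y_1 = S_1(0) = a_1 = 1
y_2 = S_2(0) = a_2 = -3
y_3 = S_3(0) = a_3 = 5
y_4 = S_4(0) = a_4 = 4
y_5 = S_4(3) = -1
t_q=3/2 is in segment 0 (τ=3/2); S_0(τ)=1933/1346

y_0=-1 y_1=1 y_2=-3 y_3=5 y_4=4 y_5=-1
S(3/2) = 1933/1346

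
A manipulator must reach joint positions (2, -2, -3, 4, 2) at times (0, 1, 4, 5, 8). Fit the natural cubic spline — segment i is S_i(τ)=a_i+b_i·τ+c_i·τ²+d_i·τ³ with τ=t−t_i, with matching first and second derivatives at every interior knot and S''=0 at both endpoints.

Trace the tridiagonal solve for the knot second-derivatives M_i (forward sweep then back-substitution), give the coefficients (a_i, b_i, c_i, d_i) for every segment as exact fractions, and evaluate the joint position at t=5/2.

Δ: Δ0=-4, Δ1=-1/3, Δ2=7, Δ3=-2/3
row 1: diag=8, rhs=22; c'=3/8, d'=11/4
row 2: denom=8−3·3/8=55/8; d'=(44−3·11/4)/(55/8)=26/5
row 3: denom=8−1·8/55=432/55; d'=(-46−1·26/5)/(432/55)=-176/27
back: M3=-176/27
back: M2=26/5−8/55·-176/27=166/27
back: M1=11/4−3/8·166/27=4/9
M: M0=0, M1=4/9, M2=166/27, M3=-176/27, M4=0
seg 0: a=2, c=M0/2=0, d=(M1−M0)/(6·1)=2/27, b=Δ0−h0·(2M0+M1)/6=-110/27
seg 1: a=-2, c=M1/2=2/9, d=(M2−M1)/(6·3)=77/243, b=Δ1−h1·(2M1+M2)/6=-104/27
seg 2: a=-3, c=M2/2=83/27, d=(M3−M2)/(6·1)=-19/9, b=Δ2−h2·(2M2+M3)/6=163/27
seg 3: a=4, c=M3/2=-88/27, d=(M4−M3)/(6·3)=88/243, b=Δ3−h3·(2M3+M4)/6=158/27
t_q=5/2 → seg 1, τ=3/2; S=-2+-104/27·τ+2/9·τ²+77/243·τ³=-149/24

  seg 0: a=2 b=-110/27 c=0 d=2/27
  seg 1: a=-2 b=-104/27 c=2/9 d=77/243
  seg 2: a=-3 b=163/27 c=83/27 d=-19/9
  seg 3: a=4 b=158/27 c=-88/27 d=88/243
S(5/2) = -149/24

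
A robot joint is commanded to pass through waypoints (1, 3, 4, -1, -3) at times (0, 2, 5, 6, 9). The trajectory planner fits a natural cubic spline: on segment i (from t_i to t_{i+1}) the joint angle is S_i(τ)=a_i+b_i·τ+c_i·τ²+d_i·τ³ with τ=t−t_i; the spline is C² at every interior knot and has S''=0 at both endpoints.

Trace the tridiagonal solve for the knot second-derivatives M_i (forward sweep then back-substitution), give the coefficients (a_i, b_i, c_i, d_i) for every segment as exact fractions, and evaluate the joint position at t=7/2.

Δ: Δ0=1, Δ1=1/3, Δ2=-5, Δ3=-2/3
row 1: diag=10, rhs=-4; c'=3/10, d'=-2/5
row 2: denom=8−3·3/10=71/10; d'=(-32−3·-2/5)/(71/10)=-308/71
row 3: denom=8−1·10/71=558/71; d'=(26−1·-308/71)/(558/71)=359/93
back: M3=359/93
back: M2=-308/71−10/71·359/93=-454/93
back: M1=-2/5−3/10·-454/93=33/31
M: M0=0, M1=33/31, M2=-454/93, M3=359/93, M4=0
seg 0: a=1, c=M0/2=0, d=(M1−M0)/(6·2)=11/124, b=Δ0−h0·(2M0+M1)/6=20/31
seg 1: a=3, c=M1/2=33/62, d=(M2−M1)/(6·3)=-553/1674, b=Δ1−h1·(2M1+M2)/6=53/31
seg 2: a=4, c=M2/2=-227/93, d=(M3−M2)/(6·1)=271/186, b=Δ2−h2·(2M2+M3)/6=-249/62
seg 3: a=-1, c=M3/2=359/186, d=(M4−M3)/(6·3)=-359/1674, b=Δ3−h3·(2M3+M4)/6=-421/93
t_q=7/2 → seg 1, τ=3/2; S=3+53/31·τ+33/62·τ²+-553/1674·τ³=2801/496

  seg 0: a=1 b=20/31 c=0 d=11/124
  seg 1: a=3 b=53/31 c=33/62 d=-553/1674
  seg 2: a=4 b=-249/62 c=-227/93 d=271/186
  seg 3: a=-1 b=-421/93 c=359/186 d=-359/1674
S(7/2) = 2801/496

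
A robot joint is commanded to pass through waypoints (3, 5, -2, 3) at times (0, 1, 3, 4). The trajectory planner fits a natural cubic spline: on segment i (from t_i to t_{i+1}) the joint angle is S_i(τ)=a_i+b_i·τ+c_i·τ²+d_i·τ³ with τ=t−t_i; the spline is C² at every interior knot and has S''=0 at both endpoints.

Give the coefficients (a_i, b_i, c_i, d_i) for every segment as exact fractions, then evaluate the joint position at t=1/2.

Δ: Δ0=2, Δ1=-7/2, Δ2=5
row 1: diag=6, rhs=-33; c'=1/3, d'=-11/2
row 2: denom=6−2·1/3=16/3; d'=(51−2·-11/2)/(16/3)=93/8
back: M2=93/8
back: M1=-11/2−1/3·93/8=-75/8
M: M0=0, M1=-75/8, M2=93/8, M3=0
seg 0: a=3, c=M0/2=0, d=(M1−M0)/(6·1)=-25/16, b=Δ0−h0·(2M0+M1)/6=57/16
seg 1: a=5, c=M1/2=-75/16, d=(M2−M1)/(6·2)=7/4, b=Δ1−h1·(2M1+M2)/6=-9/8
seg 2: a=-2, c=M2/2=93/16, d=(M3−M2)/(6·1)=-31/16, b=Δ2−h2·(2M2+M3)/6=9/8
t_q=1/2 → seg 0, τ=1/2; S=3+57/16·τ+0·τ²+-25/16·τ³=587/128

  seg 0: a=3 b=57/16 c=0 d=-25/16
  seg 1: a=5 b=-9/8 c=-75/16 d=7/4
  seg 2: a=-2 b=9/8 c=93/16 d=-31/16
S(1/2) = 587/128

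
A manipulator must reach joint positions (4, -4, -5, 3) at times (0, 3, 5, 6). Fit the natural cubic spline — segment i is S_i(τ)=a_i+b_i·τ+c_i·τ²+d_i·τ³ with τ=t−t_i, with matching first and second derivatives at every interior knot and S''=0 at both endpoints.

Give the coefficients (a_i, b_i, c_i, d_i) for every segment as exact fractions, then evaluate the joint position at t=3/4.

  seg 0: a=4 b=-103/42 c=0 d=-1/42
  seg 1: a=-4 b=-65/21 c=-3/14 d=127/168
  seg 2: a=-5 b=215/42 c=121/28 d=-121/84
S(3/4) = 1927/896

Δ: Δ0=-8/3, Δ1=-1/2, Δ2=8
row 1: diag=10, rhs=13; c'=1/5, d'=13/10
row 2: denom=6−2·1/5=28/5; d'=(51−2·13/10)/(28/5)=121/14
back: M2=121/14
back: M1=13/10−1/5·121/14=-3/7
M: M0=0, M1=-3/7, M2=121/14, M3=0
seg 0: a=4, c=M0/2=0, d=(M1−M0)/(6·3)=-1/42, b=Δ0−h0·(2M0+M1)/6=-103/42
seg 1: a=-4, c=M1/2=-3/14, d=(M2−M1)/(6·2)=127/168, b=Δ1−h1·(2M1+M2)/6=-65/21
seg 2: a=-5, c=M2/2=121/28, d=(M3−M2)/(6·1)=-121/84, b=Δ2−h2·(2M2+M3)/6=215/42
t_q=3/4 → seg 0, τ=3/4; S=4+-103/42·τ+0·τ²+-1/42·τ³=1927/896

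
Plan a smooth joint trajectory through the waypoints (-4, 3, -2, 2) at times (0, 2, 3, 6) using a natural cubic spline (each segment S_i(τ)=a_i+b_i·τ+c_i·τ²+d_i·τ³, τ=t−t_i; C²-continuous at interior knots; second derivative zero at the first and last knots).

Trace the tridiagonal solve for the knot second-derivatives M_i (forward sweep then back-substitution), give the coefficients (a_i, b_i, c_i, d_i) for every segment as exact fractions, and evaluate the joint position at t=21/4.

  seg 0: a=-4 b=1879/282 c=0 d=-223/282
  seg 1: a=3 b=-797/282 c=-223/47 d=725/282
  seg 2: a=-2 b=-649/141 c=279/94 d=-31/94
S(21/4) = -6539/6016

Δ: Δ0=7/2, Δ1=-5, Δ2=4/3
row 1: diag=6, rhs=-51; c'=1/6, d'=-17/2
row 2: denom=8−1·1/6=47/6; d'=(38−1·-17/2)/(47/6)=279/47
back: M2=279/47
back: M1=-17/2−1/6·279/47=-446/47
M: M0=0, M1=-446/47, M2=279/47, M3=0
seg 0: a=-4, c=M0/2=0, d=(M1−M0)/(6·2)=-223/282, b=Δ0−h0·(2M0+M1)/6=1879/282
seg 1: a=3, c=M1/2=-223/47, d=(M2−M1)/(6·1)=725/282, b=Δ1−h1·(2M1+M2)/6=-797/282
seg 2: a=-2, c=M2/2=279/94, d=(M3−M2)/(6·3)=-31/94, b=Δ2−h2·(2M2+M3)/6=-649/141
t_q=21/4 → seg 2, τ=9/4; S=-2+-649/141·τ+279/94·τ²+-31/94·τ³=-6539/6016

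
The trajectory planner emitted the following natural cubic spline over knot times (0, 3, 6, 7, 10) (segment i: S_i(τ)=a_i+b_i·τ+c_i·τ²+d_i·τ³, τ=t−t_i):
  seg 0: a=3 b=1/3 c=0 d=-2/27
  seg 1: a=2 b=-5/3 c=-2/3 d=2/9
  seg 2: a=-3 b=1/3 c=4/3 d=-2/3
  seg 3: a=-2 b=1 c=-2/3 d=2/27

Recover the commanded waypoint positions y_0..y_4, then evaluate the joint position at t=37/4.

y_0 = S_0(0) = a_0 = 3
y_1 = S_1(0) = a_1 = 2
y_2 = S_2(0) = a_2 = -3
y_3 = S_3(0) = a_3 = -2
y_4 = S_3(3) = -3
t_q=37/4 is in segment 3 (τ=9/4); S_3(τ)=-73/32

y_0=3 y_1=2 y_2=-3 y_3=-2 y_4=-3
S(37/4) = -73/32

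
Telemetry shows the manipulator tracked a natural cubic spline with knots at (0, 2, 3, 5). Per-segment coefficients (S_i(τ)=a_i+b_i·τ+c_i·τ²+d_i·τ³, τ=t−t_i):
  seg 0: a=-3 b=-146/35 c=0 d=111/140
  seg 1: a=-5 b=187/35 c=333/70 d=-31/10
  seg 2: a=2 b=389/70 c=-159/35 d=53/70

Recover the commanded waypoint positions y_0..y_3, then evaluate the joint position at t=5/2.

y_0=-3 y_1=-5 y_2=2 y_3=1
S(5/2) = -171/112

y_0 = S_0(0) = a_0 = -3
y_1 = S_1(0) = a_1 = -5
y_2 = S_2(0) = a_2 = 2
y_3 = S_2(2) = 1
t_q=5/2 is in segment 1 (τ=1/2); S_1(τ)=-171/112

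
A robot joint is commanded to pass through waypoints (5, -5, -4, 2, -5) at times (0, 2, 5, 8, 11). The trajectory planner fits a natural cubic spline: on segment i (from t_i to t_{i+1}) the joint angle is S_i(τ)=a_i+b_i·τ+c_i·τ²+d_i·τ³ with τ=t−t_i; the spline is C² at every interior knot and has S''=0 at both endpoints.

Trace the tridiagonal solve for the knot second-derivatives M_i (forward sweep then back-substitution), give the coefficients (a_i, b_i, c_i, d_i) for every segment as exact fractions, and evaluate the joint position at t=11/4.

Δ: Δ0=-5, Δ1=1/3, Δ2=2, Δ3=-7/3
row 1: diag=10, rhs=32; c'=3/10, d'=16/5
row 2: denom=12−3·3/10=111/10; d'=(10−3·16/5)/(111/10)=4/111
row 3: denom=12−3·10/37=414/37; d'=(-26−3·4/111)/(414/37)=-7/3
back: M3=-7/3
back: M2=4/111−10/37·-7/3=2/3
back: M1=16/5−3/10·2/3=3
M: M0=0, M1=3, M2=2/3, M3=-7/3, M4=0
seg 0: a=5, c=M0/2=0, d=(M1−M0)/(6·2)=1/4, b=Δ0−h0·(2M0+M1)/6=-6
seg 1: a=-5, c=M1/2=3/2, d=(M2−M1)/(6·3)=-7/54, b=Δ1−h1·(2M1+M2)/6=-3
seg 2: a=-4, c=M2/2=1/3, d=(M3−M2)/(6·3)=-1/6, b=Δ2−h2·(2M2+M3)/6=5/2
seg 3: a=2, c=M3/2=-7/6, d=(M4−M3)/(6·3)=7/54, b=Δ3−h3·(2M3+M4)/6=0
t_q=11/4 → seg 1, τ=3/4; S=-5+-3·τ+3/2·τ²+-7/54·τ³=-827/128

  seg 0: a=5 b=-6 c=0 d=1/4
  seg 1: a=-5 b=-3 c=3/2 d=-7/54
  seg 2: a=-4 b=5/2 c=1/3 d=-1/6
  seg 3: a=2 b=0 c=-7/6 d=7/54
S(11/4) = -827/128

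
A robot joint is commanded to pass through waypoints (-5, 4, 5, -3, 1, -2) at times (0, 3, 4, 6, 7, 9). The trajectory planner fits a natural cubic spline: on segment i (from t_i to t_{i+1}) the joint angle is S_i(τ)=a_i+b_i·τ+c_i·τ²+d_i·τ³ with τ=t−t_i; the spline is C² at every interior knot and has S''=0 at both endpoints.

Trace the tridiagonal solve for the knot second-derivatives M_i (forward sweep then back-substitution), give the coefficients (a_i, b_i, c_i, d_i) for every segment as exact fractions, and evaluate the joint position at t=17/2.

  seg 0: a=-5 b=4629/1453 c=0 d=-30/1453
  seg 1: a=4 b=3819/1453 c=-270/1453 d=-2096/1453
  seg 2: a=5 b=-3009/1453 c=-6558/1453 d=10313/5812
  seg 3: a=-3 b=1698/1453 c=17823/2906 d=-9595/2906
  seg 4: a=1 b=10257/2906 c=-5481/1453 d=1827/2906
S(17/2) = -1655/23248

Δ: Δ0=3, Δ1=1, Δ2=-4, Δ3=4, Δ4=-3/2
row 1: diag=8, rhs=-12; c'=1/8, d'=-3/2
row 2: denom=6−1·1/8=47/8; d'=(-30−1·-3/2)/(47/8)=-228/47
row 3: denom=6−2·16/47=250/47; d'=(48−2·-228/47)/(250/47)=1356/125
row 4: denom=6−1·47/250=1453/250; d'=(-33−1·1356/125)/(1453/250)=-10962/1453
back: M4=-10962/1453
back: M3=1356/125−47/250·-10962/1453=17823/1453
back: M2=-228/47−16/47·17823/1453=-13116/1453
back: M1=-3/2−1/8·-13116/1453=-540/1453
M: M0=0, M1=-540/1453, M2=-13116/1453, M3=17823/1453, M4=-10962/1453, M5=0
seg 0: a=-5, c=M0/2=0, d=(M1−M0)/(6·3)=-30/1453, b=Δ0−h0·(2M0+M1)/6=4629/1453
seg 1: a=4, c=M1/2=-270/1453, d=(M2−M1)/(6·1)=-2096/1453, b=Δ1−h1·(2M1+M2)/6=3819/1453
seg 2: a=5, c=M2/2=-6558/1453, d=(M3−M2)/(6·2)=10313/5812, b=Δ2−h2·(2M2+M3)/6=-3009/1453
seg 3: a=-3, c=M3/2=17823/2906, d=(M4−M3)/(6·1)=-9595/2906, b=Δ3−h3·(2M3+M4)/6=1698/1453
seg 4: a=1, c=M4/2=-5481/1453, d=(M5−M4)/(6·2)=1827/2906, b=Δ4−h4·(2M4+M5)/6=10257/2906
t_q=17/2 → seg 4, τ=3/2; S=1+10257/2906·τ+-5481/1453·τ²+1827/2906·τ³=-1655/23248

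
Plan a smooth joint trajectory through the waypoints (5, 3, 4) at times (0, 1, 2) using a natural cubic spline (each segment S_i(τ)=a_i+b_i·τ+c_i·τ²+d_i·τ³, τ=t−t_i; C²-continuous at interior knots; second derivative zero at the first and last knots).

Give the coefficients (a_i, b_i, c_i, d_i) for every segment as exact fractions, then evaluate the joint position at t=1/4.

  seg 0: a=5 b=-11/4 c=0 d=3/4
  seg 1: a=3 b=-1/2 c=9/4 d=-3/4
S(1/4) = 1107/256

Δ: Δ0=-2, Δ1=1
row 1: diag=4, rhs=18; c'=1/4, d'=9/2
back: M1=9/2
M: M0=0, M1=9/2, M2=0
seg 0: a=5, c=M0/2=0, d=(M1−M0)/(6·1)=3/4, b=Δ0−h0·(2M0+M1)/6=-11/4
seg 1: a=3, c=M1/2=9/4, d=(M2−M1)/(6·1)=-3/4, b=Δ1−h1·(2M1+M2)/6=-1/2
t_q=1/4 → seg 0, τ=1/4; S=5+-11/4·τ+0·τ²+3/4·τ³=1107/256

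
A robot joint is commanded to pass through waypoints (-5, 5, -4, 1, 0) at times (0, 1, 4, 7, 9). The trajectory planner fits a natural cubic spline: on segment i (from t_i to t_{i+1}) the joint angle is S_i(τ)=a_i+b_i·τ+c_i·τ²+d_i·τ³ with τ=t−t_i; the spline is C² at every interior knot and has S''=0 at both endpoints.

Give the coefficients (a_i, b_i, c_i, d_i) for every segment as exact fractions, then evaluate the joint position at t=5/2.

Δ: Δ0=10, Δ1=-3, Δ2=5/3, Δ3=-1/2
row 1: diag=8, rhs=-78; c'=3/8, d'=-39/4
row 2: denom=12−3·3/8=87/8; d'=(28−3·-39/4)/(87/8)=458/87
row 3: denom=10−3·8/29=266/29; d'=(-13−3·458/87)/(266/29)=-835/266
back: M3=-835/266
back: M2=458/87−8/29·-835/266=2446/399
back: M1=-39/4−3/8·2446/399=-3205/266
M: M0=0, M1=-3205/266, M2=2446/399, M3=-835/266, M4=0
seg 0: a=-5, c=M0/2=0, d=(M1−M0)/(6·1)=-3205/1596, b=Δ0−h0·(2M0+M1)/6=19165/1596
seg 1: a=5, c=M1/2=-3205/532, d=(M2−M1)/(6·3)=14507/14364, b=Δ1−h1·(2M1+M2)/6=4775/798
seg 2: a=-4, c=M2/2=1223/399, d=(M3−M2)/(6·3)=-7397/14364, b=Δ2−h2·(2M2+M3)/6=-4619/1596
seg 3: a=1, c=M3/2=-835/532, d=(M4−M3)/(6·2)=835/3192, b=Δ3−h3·(2M3+M4)/6=1271/798
t_q=5/2 → seg 1, τ=3/2; S=5+4775/798·τ+-3205/532·τ²+14507/14364·τ³=16297/4256

  seg 0: a=-5 b=19165/1596 c=0 d=-3205/1596
  seg 1: a=5 b=4775/798 c=-3205/532 d=14507/14364
  seg 2: a=-4 b=-4619/1596 c=1223/399 d=-7397/14364
  seg 3: a=1 b=1271/798 c=-835/532 d=835/3192
S(5/2) = 16297/4256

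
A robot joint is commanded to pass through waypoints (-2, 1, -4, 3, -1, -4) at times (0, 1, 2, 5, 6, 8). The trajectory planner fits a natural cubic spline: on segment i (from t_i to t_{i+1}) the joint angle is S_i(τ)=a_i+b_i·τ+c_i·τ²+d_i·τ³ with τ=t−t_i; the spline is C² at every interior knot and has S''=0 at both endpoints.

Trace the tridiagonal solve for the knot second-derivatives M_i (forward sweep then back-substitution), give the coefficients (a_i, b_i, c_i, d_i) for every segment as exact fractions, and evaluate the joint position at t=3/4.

Δ: Δ0=3, Δ1=-5, Δ2=7/3, Δ3=-4, Δ4=-3/2
row 1: diag=4, rhs=-48; c'=1/4, d'=-12
row 2: denom=8−1·1/4=31/4; d'=(44−1·-12)/(31/4)=224/31
row 3: denom=8−3·12/31=212/31; d'=(-38−3·224/31)/(212/31)=-925/106
row 4: denom=6−1·31/212=1241/212; d'=(15−1·-925/106)/(1241/212)=5030/1241
back: M4=5030/1241
back: M3=-925/106−31/212·5030/1241=-11565/1241
back: M2=224/31−12/31·-11565/1241=13444/1241
back: M1=-12−1/4·13444/1241=-18253/1241
M: M0=0, M1=-18253/1241, M2=13444/1241, M3=-11565/1241, M4=5030/1241, M5=0
seg 0: a=-2, c=M0/2=0, d=(M1−M0)/(6·1)=-18253/7446, b=Δ0−h0·(2M0+M1)/6=40591/7446
seg 1: a=1, c=M1/2=-18253/2482, d=(M2−M1)/(6·1)=31697/7446, b=Δ1−h1·(2M1+M2)/6=-7084/3723
seg 2: a=-4, c=M2/2=6722/1241, d=(M3−M2)/(6·3)=-25009/22338, b=Δ2−h2·(2M2+M3)/6=-28595/7446
seg 3: a=3, c=M3/2=-11565/2482, d=(M4−M3)/(6·1)=16595/7446, b=Δ3−h3·(2M3+M4)/6=-5842/3723
seg 4: a=-1, c=M4/2=2515/1241, d=(M5−M4)/(6·2)=-2515/7446, b=Δ4−h4·(2M4+M5)/6=-31289/7446
t_q=3/4 → seg 0, τ=3/4; S=-2+40591/7446·τ+0·τ²+-18253/7446·τ³=167483/158848

  seg 0: a=-2 b=40591/7446 c=0 d=-18253/7446
  seg 1: a=1 b=-7084/3723 c=-18253/2482 d=31697/7446
  seg 2: a=-4 b=-28595/7446 c=6722/1241 d=-25009/22338
  seg 3: a=3 b=-5842/3723 c=-11565/2482 d=16595/7446
  seg 4: a=-1 b=-31289/7446 c=2515/1241 d=-2515/7446
S(3/4) = 167483/158848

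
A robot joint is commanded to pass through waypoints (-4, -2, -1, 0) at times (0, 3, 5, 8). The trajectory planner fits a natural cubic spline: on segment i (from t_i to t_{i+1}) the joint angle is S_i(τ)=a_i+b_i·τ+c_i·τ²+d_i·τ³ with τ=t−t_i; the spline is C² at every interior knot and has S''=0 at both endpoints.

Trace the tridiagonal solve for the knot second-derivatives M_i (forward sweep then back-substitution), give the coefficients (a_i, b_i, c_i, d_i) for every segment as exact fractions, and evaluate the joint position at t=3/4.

  seg 0: a=-4 b=17/24 c=0 d=-1/216
  seg 1: a=-2 b=7/12 c=-1/24 d=0
  seg 2: a=-1 b=5/12 c=-1/24 d=1/216
S(3/4) = -1777/512

Δ: Δ0=2/3, Δ1=1/2, Δ2=1/3
row 1: diag=10, rhs=-1; c'=1/5, d'=-1/10
row 2: denom=10−2·1/5=48/5; d'=(-1−2·-1/10)/(48/5)=-1/12
back: M2=-1/12
back: M1=-1/10−1/5·-1/12=-1/12
M: M0=0, M1=-1/12, M2=-1/12, M3=0
seg 0: a=-4, c=M0/2=0, d=(M1−M0)/(6·3)=-1/216, b=Δ0−h0·(2M0+M1)/6=17/24
seg 1: a=-2, c=M1/2=-1/24, d=(M2−M1)/(6·2)=0, b=Δ1−h1·(2M1+M2)/6=7/12
seg 2: a=-1, c=M2/2=-1/24, d=(M3−M2)/(6·3)=1/216, b=Δ2−h2·(2M2+M3)/6=5/12
t_q=3/4 → seg 0, τ=3/4; S=-4+17/24·τ+0·τ²+-1/216·τ³=-1777/512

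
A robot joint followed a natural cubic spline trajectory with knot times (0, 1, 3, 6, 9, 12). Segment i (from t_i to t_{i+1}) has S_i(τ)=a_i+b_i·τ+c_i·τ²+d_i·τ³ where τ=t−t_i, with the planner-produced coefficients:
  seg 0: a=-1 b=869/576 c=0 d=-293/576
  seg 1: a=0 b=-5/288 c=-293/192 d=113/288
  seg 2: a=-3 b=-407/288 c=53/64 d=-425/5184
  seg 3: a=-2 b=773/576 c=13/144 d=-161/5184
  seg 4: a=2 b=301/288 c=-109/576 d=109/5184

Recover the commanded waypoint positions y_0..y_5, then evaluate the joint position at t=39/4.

y_0=-1 y_1=0 y_2=-3 y_3=-2 y_4=2 y_5=4
S(39/4) = 11003/4096

y_0 = S_0(0) = a_0 = -1
y_1 = S_1(0) = a_1 = 0
y_2 = S_2(0) = a_2 = -3
y_3 = S_3(0) = a_3 = -2
y_4 = S_4(0) = a_4 = 2
y_5 = S_4(3) = 4
t_q=39/4 is in segment 4 (τ=3/4); S_4(τ)=11003/4096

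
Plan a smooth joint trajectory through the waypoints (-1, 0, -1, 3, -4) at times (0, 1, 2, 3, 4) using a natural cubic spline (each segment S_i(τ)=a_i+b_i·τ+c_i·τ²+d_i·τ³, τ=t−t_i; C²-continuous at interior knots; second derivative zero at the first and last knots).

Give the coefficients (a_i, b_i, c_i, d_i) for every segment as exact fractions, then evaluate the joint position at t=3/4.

  seg 0: a=-1 b=117/56 c=0 d=-61/56
  seg 1: a=0 b=-33/28 c=-183/56 d=193/56
  seg 2: a=-1 b=21/8 c=99/14 d=-319/56
  seg 3: a=3 b=-9/28 c=-561/56 d=187/56
S(3/4) = 55/512

Δ: Δ0=1, Δ1=-1, Δ2=4, Δ3=-7
row 1: diag=4, rhs=-12; c'=1/4, d'=-3
row 2: denom=4−1·1/4=15/4; d'=(30−1·-3)/(15/4)=44/5
row 3: denom=4−1·4/15=56/15; d'=(-66−1·44/5)/(56/15)=-561/28
back: M3=-561/28
back: M2=44/5−4/15·-561/28=99/7
back: M1=-3−1/4·99/7=-183/28
M: M0=0, M1=-183/28, M2=99/7, M3=-561/28, M4=0
seg 0: a=-1, c=M0/2=0, d=(M1−M0)/(6·1)=-61/56, b=Δ0−h0·(2M0+M1)/6=117/56
seg 1: a=0, c=M1/2=-183/56, d=(M2−M1)/(6·1)=193/56, b=Δ1−h1·(2M1+M2)/6=-33/28
seg 2: a=-1, c=M2/2=99/14, d=(M3−M2)/(6·1)=-319/56, b=Δ2−h2·(2M2+M3)/6=21/8
seg 3: a=3, c=M3/2=-561/56, d=(M4−M3)/(6·1)=187/56, b=Δ3−h3·(2M3+M4)/6=-9/28
t_q=3/4 → seg 0, τ=3/4; S=-1+117/56·τ+0·τ²+-61/56·τ³=55/512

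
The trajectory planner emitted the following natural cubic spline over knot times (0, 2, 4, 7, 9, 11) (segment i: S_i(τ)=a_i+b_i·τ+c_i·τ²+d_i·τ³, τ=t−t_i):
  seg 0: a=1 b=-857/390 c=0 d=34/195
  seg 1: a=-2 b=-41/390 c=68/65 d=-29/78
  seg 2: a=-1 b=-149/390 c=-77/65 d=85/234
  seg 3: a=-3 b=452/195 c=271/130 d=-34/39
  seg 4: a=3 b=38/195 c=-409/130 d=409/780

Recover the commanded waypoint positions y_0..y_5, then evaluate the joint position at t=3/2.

y_0=1 y_1=-2 y_2=-1 y_3=-3 y_4=3 y_5=-5
S(3/2) = -111/65

y_0 = S_0(0) = a_0 = 1
y_1 = S_1(0) = a_1 = -2
y_2 = S_2(0) = a_2 = -1
y_3 = S_3(0) = a_3 = -3
y_4 = S_4(0) = a_4 = 3
y_5 = S_4(2) = -5
t_q=3/2 is in segment 0 (τ=3/2); S_0(τ)=-111/65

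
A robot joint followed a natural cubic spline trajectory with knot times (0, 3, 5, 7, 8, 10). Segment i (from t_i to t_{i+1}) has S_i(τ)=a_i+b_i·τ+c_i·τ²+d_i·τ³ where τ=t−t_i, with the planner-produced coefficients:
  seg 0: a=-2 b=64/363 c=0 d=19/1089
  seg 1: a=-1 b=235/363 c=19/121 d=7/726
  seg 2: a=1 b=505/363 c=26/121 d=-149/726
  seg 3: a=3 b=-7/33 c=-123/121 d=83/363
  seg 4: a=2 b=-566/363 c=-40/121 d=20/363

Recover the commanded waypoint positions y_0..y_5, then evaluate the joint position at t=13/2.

y_0 = S_0(0) = a_0 = -2
y_1 = S_1(0) = a_1 = -1
y_2 = S_2(0) = a_2 = 1
y_3 = S_3(0) = a_3 = 3
y_4 = S_4(0) = a_4 = 2
y_5 = S_4(2) = -2
t_q=13/2 is in segment 2 (τ=3/2); S_2(τ)=5571/1936

y_0=-2 y_1=-1 y_2=1 y_3=3 y_4=2 y_5=-2
S(13/2) = 5571/1936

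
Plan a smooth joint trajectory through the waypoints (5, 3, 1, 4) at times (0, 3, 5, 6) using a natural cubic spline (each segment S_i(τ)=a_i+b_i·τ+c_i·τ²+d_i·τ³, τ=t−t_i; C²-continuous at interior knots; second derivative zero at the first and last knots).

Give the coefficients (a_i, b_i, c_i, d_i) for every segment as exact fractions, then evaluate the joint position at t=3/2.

  seg 0: a=5 b=-11/84 c=0 d=-5/84
  seg 1: a=3 b=-73/42 c=-15/28 d=19/42
  seg 2: a=1 b=65/42 c=61/28 d=-61/84
S(3/2) = 1031/224

Δ: Δ0=-2/3, Δ1=-1, Δ2=3
row 1: diag=10, rhs=-2; c'=1/5, d'=-1/5
row 2: denom=6−2·1/5=28/5; d'=(24−2·-1/5)/(28/5)=61/14
back: M2=61/14
back: M1=-1/5−1/5·61/14=-15/14
M: M0=0, M1=-15/14, M2=61/14, M3=0
seg 0: a=5, c=M0/2=0, d=(M1−M0)/(6·3)=-5/84, b=Δ0−h0·(2M0+M1)/6=-11/84
seg 1: a=3, c=M1/2=-15/28, d=(M2−M1)/(6·2)=19/42, b=Δ1−h1·(2M1+M2)/6=-73/42
seg 2: a=1, c=M2/2=61/28, d=(M3−M2)/(6·1)=-61/84, b=Δ2−h2·(2M2+M3)/6=65/42
t_q=3/2 → seg 0, τ=3/2; S=5+-11/84·τ+0·τ²+-5/84·τ³=1031/224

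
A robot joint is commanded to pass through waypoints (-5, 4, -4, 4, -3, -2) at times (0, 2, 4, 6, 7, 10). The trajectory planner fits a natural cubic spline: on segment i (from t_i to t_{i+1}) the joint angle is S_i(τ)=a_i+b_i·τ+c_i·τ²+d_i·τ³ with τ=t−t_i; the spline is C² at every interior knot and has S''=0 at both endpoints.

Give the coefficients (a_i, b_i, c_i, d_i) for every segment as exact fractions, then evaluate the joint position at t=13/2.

Δ: Δ0=9/2, Δ1=-4, Δ2=4, Δ3=-7, Δ4=1/3
row 1: diag=8, rhs=-51; c'=1/4, d'=-51/8
row 2: denom=8−2·1/4=15/2; d'=(48−2·-51/8)/(15/2)=81/10
row 3: denom=6−2·4/15=82/15; d'=(-66−2·81/10)/(82/15)=-1233/82
row 4: denom=8−1·15/82=641/82; d'=(44−1·-1233/82)/(641/82)=4841/641
back: M4=4841/641
back: M3=-1233/82−15/82·4841/641=-10524/641
back: M2=81/10−4/15·-10524/641=15997/1282
back: M1=-51/8−1/4·15997/1282=-6086/641
M: M0=0, M1=-6086/641, M2=15997/1282, M3=-10524/641, M4=4841/641, M5=0
seg 0: a=-5, c=M0/2=0, d=(M1−M0)/(6·2)=-3043/3846, b=Δ0−h0·(2M0+M1)/6=29479/3846
seg 1: a=4, c=M1/2=-3043/641, d=(M2−M1)/(6·2)=28169/15384, b=Δ1−h1·(2M1+M2)/6=-7037/3846
seg 2: a=-4, c=M2/2=15997/2564, d=(M3−M2)/(6·2)=-37045/15384, b=Δ2−h2·(2M2+M3)/6=2219/1923
seg 3: a=4, c=M3/2=-5262/641, d=(M4−M3)/(6·1)=15365/3846, b=Δ3−h3·(2M3+M4)/6=-10715/3846
seg 4: a=-3, c=M4/2=4841/1282, d=(M5−M4)/(6·3)=-4841/11538, b=Δ4−h4·(2M4+M5)/6=-13882/1923
t_q=13/2 → seg 3, τ=1/2; S=4+-10715/3846·τ+-5262/641·τ²+15365/3846·τ³=10811/10256

  seg 0: a=-5 b=29479/3846 c=0 d=-3043/3846
  seg 1: a=4 b=-7037/3846 c=-3043/641 d=28169/15384
  seg 2: a=-4 b=2219/1923 c=15997/2564 d=-37045/15384
  seg 3: a=4 b=-10715/3846 c=-5262/641 d=15365/3846
  seg 4: a=-3 b=-13882/1923 c=4841/1282 d=-4841/11538
S(13/2) = 10811/10256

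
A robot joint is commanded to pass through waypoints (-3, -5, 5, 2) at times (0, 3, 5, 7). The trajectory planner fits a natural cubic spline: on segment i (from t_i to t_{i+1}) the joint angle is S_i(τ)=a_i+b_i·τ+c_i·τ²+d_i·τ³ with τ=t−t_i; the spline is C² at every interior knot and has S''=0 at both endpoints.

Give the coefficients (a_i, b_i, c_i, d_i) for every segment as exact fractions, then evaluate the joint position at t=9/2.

  seg 0: a=-3 b=-677/228 c=0 d=175/684
  seg 1: a=-5 b=449/114 c=175/76 d=-101/114
  seg 2: a=5 b=287/114 c=-229/76 d=229/456
S(9/2) = 471/152

Δ: Δ0=-2/3, Δ1=5, Δ2=-3/2
row 1: diag=10, rhs=34; c'=1/5, d'=17/5
row 2: denom=8−2·1/5=38/5; d'=(-39−2·17/5)/(38/5)=-229/38
back: M2=-229/38
back: M1=17/5−1/5·-229/38=175/38
M: M0=0, M1=175/38, M2=-229/38, M3=0
seg 0: a=-3, c=M0/2=0, d=(M1−M0)/(6·3)=175/684, b=Δ0−h0·(2M0+M1)/6=-677/228
seg 1: a=-5, c=M1/2=175/76, d=(M2−M1)/(6·2)=-101/114, b=Δ1−h1·(2M1+M2)/6=449/114
seg 2: a=5, c=M2/2=-229/76, d=(M3−M2)/(6·2)=229/456, b=Δ2−h2·(2M2+M3)/6=287/114
t_q=9/2 → seg 1, τ=3/2; S=-5+449/114·τ+175/76·τ²+-101/114·τ³=471/152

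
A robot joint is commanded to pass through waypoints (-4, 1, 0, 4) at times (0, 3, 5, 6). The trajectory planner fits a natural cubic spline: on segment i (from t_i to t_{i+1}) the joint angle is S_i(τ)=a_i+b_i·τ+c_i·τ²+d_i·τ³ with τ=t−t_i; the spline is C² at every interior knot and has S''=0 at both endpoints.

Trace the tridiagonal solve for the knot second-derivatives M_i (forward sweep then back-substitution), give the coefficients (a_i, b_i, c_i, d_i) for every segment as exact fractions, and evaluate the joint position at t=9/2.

  seg 0: a=-4 b=239/84 c=0 d=-11/84
  seg 1: a=1 b=-29/42 c=-33/28 d=107/168
  seg 2: a=0 b=47/21 c=37/14 d=-37/42
S(9/2) = -241/448

Δ: Δ0=5/3, Δ1=-1/2, Δ2=4
row 1: diag=10, rhs=-13; c'=1/5, d'=-13/10
row 2: denom=6−2·1/5=28/5; d'=(27−2·-13/10)/(28/5)=37/7
back: M2=37/7
back: M1=-13/10−1/5·37/7=-33/14
M: M0=0, M1=-33/14, M2=37/7, M3=0
seg 0: a=-4, c=M0/2=0, d=(M1−M0)/(6·3)=-11/84, b=Δ0−h0·(2M0+M1)/6=239/84
seg 1: a=1, c=M1/2=-33/28, d=(M2−M1)/(6·2)=107/168, b=Δ1−h1·(2M1+M2)/6=-29/42
seg 2: a=0, c=M2/2=37/14, d=(M3−M2)/(6·1)=-37/42, b=Δ2−h2·(2M2+M3)/6=47/21
t_q=9/2 → seg 1, τ=3/2; S=1+-29/42·τ+-33/28·τ²+107/168·τ³=-241/448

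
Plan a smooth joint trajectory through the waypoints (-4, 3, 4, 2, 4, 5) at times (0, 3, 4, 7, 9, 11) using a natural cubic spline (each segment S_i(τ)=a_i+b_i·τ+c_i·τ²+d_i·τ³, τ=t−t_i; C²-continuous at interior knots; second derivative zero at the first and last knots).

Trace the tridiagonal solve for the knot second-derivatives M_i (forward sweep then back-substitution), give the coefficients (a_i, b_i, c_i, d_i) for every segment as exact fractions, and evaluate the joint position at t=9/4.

Δ: Δ0=7/3, Δ1=1, Δ2=-2/3, Δ3=1, Δ4=1/2
row 1: diag=8, rhs=-8; c'=1/8, d'=-1
row 2: denom=8−1·1/8=63/8; d'=(-10−1·-1)/(63/8)=-8/7
row 3: denom=10−3·8/21=62/7; d'=(10−3·-8/7)/(62/7)=47/31
row 4: denom=8−2·7/31=234/31; d'=(-3−2·47/31)/(234/31)=-187/234
back: M4=-187/234
back: M3=47/31−7/31·-187/234=397/234
back: M2=-8/7−8/21·397/234=-628/351
back: M1=-1−1/8·-628/351=-545/702
M: M0=0, M1=-545/702, M2=-628/351, M3=397/234, M4=-187/234, M5=0
seg 0: a=-4, c=M0/2=0, d=(M1−M0)/(6·3)=-545/12636, b=Δ0−h0·(2M0+M1)/6=3821/1404
seg 1: a=3, c=M1/2=-545/1404, d=(M2−M1)/(6·1)=-79/468, b=Δ1−h1·(2M1+M2)/6=1093/702
seg 2: a=4, c=M2/2=-314/351, d=(M3−M2)/(6·3)=2447/12636, b=Δ2−h2·(2M2+M3)/6=385/1404
seg 3: a=2, c=M3/2=397/468, d=(M4−M3)/(6·2)=-73/351, b=Δ3−h3·(2M3+M4)/6=95/702
seg 4: a=4, c=M4/2=-187/468, d=(M5−M4)/(6·2)=187/2808, b=Δ4−h4·(2M4+M5)/6=725/702
t_q=9/4 → seg 0, τ=9/4; S=-4+3821/1404·τ+0·τ²+-545/12636·τ³=16295/9984

  seg 0: a=-4 b=3821/1404 c=0 d=-545/12636
  seg 1: a=3 b=1093/702 c=-545/1404 d=-79/468
  seg 2: a=4 b=385/1404 c=-314/351 d=2447/12636
  seg 3: a=2 b=95/702 c=397/468 d=-73/351
  seg 4: a=4 b=725/702 c=-187/468 d=187/2808
S(9/4) = 16295/9984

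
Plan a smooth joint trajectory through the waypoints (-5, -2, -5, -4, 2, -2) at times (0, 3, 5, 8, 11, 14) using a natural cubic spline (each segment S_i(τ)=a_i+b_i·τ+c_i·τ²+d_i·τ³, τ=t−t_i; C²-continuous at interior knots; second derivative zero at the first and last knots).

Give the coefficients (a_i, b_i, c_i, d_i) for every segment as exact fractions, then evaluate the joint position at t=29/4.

Δ: Δ0=1, Δ1=-3/2, Δ2=1/3, Δ3=2, Δ4=-4/3
row 1: diag=10, rhs=-15; c'=1/5, d'=-3/2
row 2: denom=10−2·1/5=48/5; d'=(11−2·-3/2)/(48/5)=35/24
row 3: denom=12−3·5/16=177/16; d'=(10−3·35/24)/(177/16)=30/59
row 4: denom=12−3·16/59=660/59; d'=(-20−3·30/59)/(660/59)=-127/66
back: M4=-127/66
back: M3=30/59−16/59·-127/66=34/33
back: M2=35/24−5/16·34/33=25/22
back: M1=-3/2−1/5·25/22=-19/11
M: M0=0, M1=-19/11, M2=25/22, M3=34/33, M4=-127/66, M5=0
seg 0: a=-5, c=M0/2=0, d=(M1−M0)/(6·3)=-19/198, b=Δ0−h0·(2M0+M1)/6=41/22
seg 1: a=-2, c=M1/2=-19/22, d=(M2−M1)/(6·2)=21/88, b=Δ1−h1·(2M1+M2)/6=-8/11
seg 2: a=-5, c=M2/2=25/44, d=(M3−M2)/(6·3)=-7/1188, b=Δ2−h2·(2M2+M3)/6=-29/22
seg 3: a=-4, c=M3/2=17/33, d=(M4−M3)/(6·3)=-65/396, b=Δ3−h3·(2M3+M4)/6=85/44
seg 4: a=2, c=M4/2=-127/132, d=(M5−M4)/(6·3)=127/1188, b=Δ4−h4·(2M4+M5)/6=13/22
t_q=29/4 → seg 2, τ=9/4; S=-5+-29/22·τ+25/44·τ²+-7/1188·τ³=-14521/2816

  seg 0: a=-5 b=41/22 c=0 d=-19/198
  seg 1: a=-2 b=-8/11 c=-19/22 d=21/88
  seg 2: a=-5 b=-29/22 c=25/44 d=-7/1188
  seg 3: a=-4 b=85/44 c=17/33 d=-65/396
  seg 4: a=2 b=13/22 c=-127/132 d=127/1188
S(29/4) = -14521/2816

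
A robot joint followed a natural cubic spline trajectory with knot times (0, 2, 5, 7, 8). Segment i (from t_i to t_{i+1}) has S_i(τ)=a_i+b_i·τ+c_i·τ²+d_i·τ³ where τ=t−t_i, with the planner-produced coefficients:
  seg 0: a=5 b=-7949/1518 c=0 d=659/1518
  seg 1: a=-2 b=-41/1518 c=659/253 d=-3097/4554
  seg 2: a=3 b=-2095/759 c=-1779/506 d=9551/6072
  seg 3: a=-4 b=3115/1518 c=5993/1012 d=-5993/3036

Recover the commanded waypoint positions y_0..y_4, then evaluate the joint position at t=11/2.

y_0 = S_0(0) = a_0 = 5
y_1 = S_1(0) = a_1 = -2
y_2 = S_2(0) = a_2 = 3
y_3 = S_3(0) = a_3 = -4
y_4 = S_3(1) = 2
t_q=11/2 is in segment 2 (τ=1/2); S_2(τ)=15181/16192

y_0=5 y_1=-2 y_2=3 y_3=-4 y_4=2
S(11/2) = 15181/16192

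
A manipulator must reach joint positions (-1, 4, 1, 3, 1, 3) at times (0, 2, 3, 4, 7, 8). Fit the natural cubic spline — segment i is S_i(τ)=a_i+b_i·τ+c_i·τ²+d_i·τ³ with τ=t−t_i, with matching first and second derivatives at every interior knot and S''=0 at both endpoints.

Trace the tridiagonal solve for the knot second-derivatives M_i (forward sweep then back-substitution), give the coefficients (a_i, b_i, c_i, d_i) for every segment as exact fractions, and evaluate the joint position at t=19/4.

Δ: Δ0=5/2, Δ1=-3, Δ2=2, Δ3=-2/3, Δ4=2
row 1: diag=6, rhs=-33; c'=1/6, d'=-11/2
row 2: denom=4−1·1/6=23/6; d'=(30−1·-11/2)/(23/6)=213/23
row 3: denom=8−1·6/23=178/23; d'=(-16−1·213/23)/(178/23)=-581/178
row 4: denom=8−3·69/178=1217/178; d'=(16−3·-581/178)/(1217/178)=4591/1217
back: M4=4591/1217
back: M3=-581/178−69/178·4591/1217=-5752/1217
back: M2=213/23−6/23·-5752/1217=12771/1217
back: M1=-11/2−1/6·12771/1217=-8822/1217
M: M0=0, M1=-8822/1217, M2=12771/1217, M3=-5752/1217, M4=4591/1217, M5=0
seg 0: a=-1, c=M0/2=0, d=(M1−M0)/(6·2)=-4411/7302, b=Δ0−h0·(2M0+M1)/6=35899/7302
seg 1: a=4, c=M1/2=-4411/1217, d=(M2−M1)/(6·1)=21593/7302, b=Δ1−h1·(2M1+M2)/6=-17033/7302
seg 2: a=1, c=M2/2=12771/2434, d=(M3−M2)/(6·1)=-18523/7302, b=Δ2−h2·(2M2+M3)/6=-2593/3651
seg 3: a=3, c=M3/2=-2876/1217, d=(M4−M3)/(6·3)=10343/21906, b=Δ3−h3·(2M3+M4)/6=15871/7302
seg 4: a=1, c=M4/2=4591/2434, d=(M5−M4)/(6·1)=-4591/7302, b=Δ4−h4·(2M4+M5)/6=2711/3651
t_q=19/4 → seg 3, τ=3/4; S=3+15871/7302·τ+-2876/1217·τ²+10343/21906·τ³=545221/155776

  seg 0: a=-1 b=35899/7302 c=0 d=-4411/7302
  seg 1: a=4 b=-17033/7302 c=-4411/1217 d=21593/7302
  seg 2: a=1 b=-2593/3651 c=12771/2434 d=-18523/7302
  seg 3: a=3 b=15871/7302 c=-2876/1217 d=10343/21906
  seg 4: a=1 b=2711/3651 c=4591/2434 d=-4591/7302
S(19/4) = 545221/155776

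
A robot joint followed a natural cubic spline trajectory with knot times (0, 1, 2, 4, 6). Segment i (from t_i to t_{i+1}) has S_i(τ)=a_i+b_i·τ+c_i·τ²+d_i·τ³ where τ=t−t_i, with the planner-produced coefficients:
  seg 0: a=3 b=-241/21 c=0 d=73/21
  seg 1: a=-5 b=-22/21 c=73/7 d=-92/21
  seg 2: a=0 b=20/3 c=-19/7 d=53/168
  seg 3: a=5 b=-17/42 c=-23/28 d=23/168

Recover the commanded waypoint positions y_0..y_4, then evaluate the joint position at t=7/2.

y_0=3 y_1=-5 y_2=0 y_3=5 y_4=2
S(7/2) = 2221/448

y_0 = S_0(0) = a_0 = 3
y_1 = S_1(0) = a_1 = -5
y_2 = S_2(0) = a_2 = 0
y_3 = S_3(0) = a_3 = 5
y_4 = S_3(2) = 2
t_q=7/2 is in segment 2 (τ=3/2); S_2(τ)=2221/448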